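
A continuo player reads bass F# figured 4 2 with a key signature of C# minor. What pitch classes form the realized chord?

The written figures 4 2 are shorthand for 6/4/2: the 6 is implied.
A second above F# in this key is G#.
A fourth above F# in this key is B.
A sixth above F# in this key is D#.
Together with the bass F#, this spells G# minor seventh in third inversion.

F#, G#, B, D#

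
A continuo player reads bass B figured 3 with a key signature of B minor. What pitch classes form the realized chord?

The written figures 3 are shorthand for 5/3: the 5 is implied.
A third above B in this key is D.
A fifth above B in this key is F#.
Together with the bass B, this spells B minor in root position.

B, D, F#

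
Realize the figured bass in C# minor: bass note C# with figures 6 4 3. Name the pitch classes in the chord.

C#, E, F#, A

A third above C# in this key is E.
A fourth above C# in this key is F#.
A sixth above C# in this key is A.
Together with the bass C#, this spells F# minor seventh in second inversion.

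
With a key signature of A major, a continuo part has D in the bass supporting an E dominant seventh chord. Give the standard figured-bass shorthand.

4/2

D is the seventh of E dominant seventh, so the chord is in third inversion.
A seventh chord in third inversion is figured 6/4/2, conventionally abbreviated 4/2.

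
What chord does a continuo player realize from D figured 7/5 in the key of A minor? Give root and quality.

The figures 7/5 indicate a seventh chord in root position.
In root position the bass is the root, so the root is D.
The chord tones are D, F, A, C, giving D minor seventh.

D minor seventh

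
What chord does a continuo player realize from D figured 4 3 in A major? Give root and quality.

The figures 4 3 indicate a seventh chord in second inversion.
In second inversion the root lies a fourth above the bass: a fourth above D in A major is G#.
The chord tones are D, F#, G#, B, giving G# half-diminished seventh.

G# half-diminished seventh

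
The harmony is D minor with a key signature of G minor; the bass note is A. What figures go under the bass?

A is the fifth of D minor, so the chord is in second inversion.
A triad in second inversion is figured 6/4, conventionally abbreviated 6/4.

6/4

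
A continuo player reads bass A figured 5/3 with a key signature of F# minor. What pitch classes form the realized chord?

A, C#, E

A third above A in this key is C#.
A fifth above A in this key is E.
Together with the bass A, this spells A major in root position.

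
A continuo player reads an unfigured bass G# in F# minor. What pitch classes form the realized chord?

An unfigured bass implies 5/3.
A third above G# in this key is B.
A fifth above G# in this key is D.
Together with the bass G#, this spells G# diminished in root position.

G#, B, D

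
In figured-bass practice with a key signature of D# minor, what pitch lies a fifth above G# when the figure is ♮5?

D

Counting 4 letter steps above G# lands on D; in D# minor, that letter is D#.
The ♮5 figure makes it natural, giving D.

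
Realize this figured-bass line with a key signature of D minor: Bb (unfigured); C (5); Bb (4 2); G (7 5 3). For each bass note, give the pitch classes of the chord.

Bb (5/3): Bb, D, F.
C (5/3): C, E, G.
Bb (6/4/2): Bb, C, E, G.
G (7/5/3): G, Bb, D, F.

Bb, D, F | C, E, G | Bb, C, E, G | G, Bb, D, F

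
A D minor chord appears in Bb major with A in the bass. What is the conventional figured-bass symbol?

A is the fifth of D minor, so the chord is in second inversion.
A triad in second inversion is figured 6/4, conventionally abbreviated 6/4.

6/4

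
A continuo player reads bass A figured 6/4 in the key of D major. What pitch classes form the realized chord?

A, D, F#

A fourth above A in this key is D.
A sixth above A in this key is F#.
Together with the bass A, this spells D major in second inversion.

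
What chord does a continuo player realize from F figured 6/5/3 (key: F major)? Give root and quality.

The figures 6/5/3 indicate a seventh chord in first inversion.
In first inversion the root lies a sixth above the bass: a sixth above F in F major is D.
The chord tones are F, A, C, D, giving D minor seventh.

D minor seventh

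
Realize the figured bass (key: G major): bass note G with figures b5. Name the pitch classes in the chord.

The written figures b5 are shorthand for 5/3: the 3 is implied.
A third above G in this key is B.
A fifth above G in this key is D, lowered to Db by the flat.

G, B, Db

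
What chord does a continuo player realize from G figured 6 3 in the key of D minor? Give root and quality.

The figures 6 3 indicate a triad in first inversion.
In first inversion the root lies a sixth above the bass: a sixth above G in D minor is E.
The chord tones are G, Bb, E, giving E diminished.

E diminished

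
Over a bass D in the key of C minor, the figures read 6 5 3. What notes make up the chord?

D, F, Ab, Bb

A third above D in this key is F.
A fifth above D in this key is Ab.
A sixth above D in this key is Bb.
Together with the bass D, this spells Bb dominant seventh in first inversion.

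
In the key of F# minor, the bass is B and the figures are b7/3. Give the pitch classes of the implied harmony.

B, D, F#, Ab

The written figures b7/3 are shorthand for 7/5/3: the 5 is implied.
A third above B in this key is D.
A fifth above B in this key is F#.
A seventh above B in this key is A, lowered to Ab by the flat.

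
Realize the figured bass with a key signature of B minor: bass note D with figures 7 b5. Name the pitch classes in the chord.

D, F#, Ab, C#

The written figures 7 b5 are shorthand for 7/5/3: the 3 is implied.
A third above D in this key is F#.
A fifth above D in this key is A, lowered to Ab by the flat.
A seventh above D in this key is C#.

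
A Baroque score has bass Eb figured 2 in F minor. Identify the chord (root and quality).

The figures 2 indicate a seventh chord in third inversion.
In third inversion the root lies a second above the bass: a second above Eb in F minor is F.
The chord tones are Eb, F, Ab, C, giving F minor seventh.

F minor seventh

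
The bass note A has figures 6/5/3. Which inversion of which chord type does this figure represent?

seventh chord, first inversion

Intervals of 6/5/3 above the bass form a seventh chord; the bass is the third, so this is first inversion.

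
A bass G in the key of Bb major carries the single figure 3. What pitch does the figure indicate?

Counting 2 letter steps above G lands on B; in Bb major, that letter is Bb.

Bb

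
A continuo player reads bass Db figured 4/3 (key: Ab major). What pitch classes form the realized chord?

Db, F, G, Bb

The written figures 4/3 are shorthand for 6/4/3: the 6 is implied.
A third above Db in this key is F.
A fourth above Db in this key is G.
A sixth above Db in this key is Bb.
Together with the bass Db, this spells G half-diminished seventh in second inversion.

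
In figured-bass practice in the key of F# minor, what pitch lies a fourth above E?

Counting 3 letter steps above E lands on A; in F# minor, that letter is A.

A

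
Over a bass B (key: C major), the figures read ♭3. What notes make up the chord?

The written figures ♭3 are shorthand for 5/3: the 5 is implied.
A third above B in this key is D, lowered to Db by the flat.
A fifth above B in this key is F.

B, Db, F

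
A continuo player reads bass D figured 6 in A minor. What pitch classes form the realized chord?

D, F, B

The written figures 6 are shorthand for 6/3: the 3 is implied.
A third above D in this key is F.
A sixth above D in this key is B.
Together with the bass D, this spells B diminished in first inversion.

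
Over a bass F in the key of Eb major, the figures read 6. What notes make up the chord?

F, Ab, D

The written figures 6 are shorthand for 6/3: the 3 is implied.
A third above F in this key is Ab.
A sixth above F in this key is D.
Together with the bass F, this spells D diminished in first inversion.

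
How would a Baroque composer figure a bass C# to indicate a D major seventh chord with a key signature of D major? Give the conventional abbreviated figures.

4/2

C# is the seventh of D major seventh, so the chord is in third inversion.
A seventh chord in third inversion is figured 6/4/2, conventionally abbreviated 4/2.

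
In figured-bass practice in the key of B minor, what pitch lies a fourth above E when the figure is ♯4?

Counting 3 letter steps above E lands on A; in B minor, that letter is A.
The #4 figure raises it a semitone, giving A#.

A#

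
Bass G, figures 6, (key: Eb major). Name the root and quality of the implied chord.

The figures 6 indicate a triad in first inversion.
In first inversion the root lies a sixth above the bass: a sixth above G in Eb major is Eb.
The chord tones are G, Bb, Eb, giving Eb major.

Eb major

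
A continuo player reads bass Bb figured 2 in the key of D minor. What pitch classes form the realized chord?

Bb, C, E, G

The written figures 2 are shorthand for 6/4/2: the 6/4 are implied.
A second above Bb in this key is C.
A fourth above Bb in this key is E.
A sixth above Bb in this key is G.
Together with the bass Bb, this spells C dominant seventh in third inversion.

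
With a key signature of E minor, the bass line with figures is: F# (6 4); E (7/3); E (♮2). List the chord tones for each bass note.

F# (6/4): F#, B, D.
E (7/5/3): E, G, B, D.
E (6/4/♮2): E, F, A, C.

F#, B, D | E, G, B, D | E, F, A, C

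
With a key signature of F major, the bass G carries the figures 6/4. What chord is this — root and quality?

C major

The figures 6/4 indicate a triad in second inversion.
In second inversion the root lies a fourth above the bass: a fourth above G in F major is C.
The chord tones are G, C, E, giving C major.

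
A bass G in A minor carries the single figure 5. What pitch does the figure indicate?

D

Counting 4 letter steps above G lands on D; in A minor, that letter is D.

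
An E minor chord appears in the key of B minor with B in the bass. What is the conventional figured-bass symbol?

B is the fifth of E minor, so the chord is in second inversion.
A triad in second inversion is figured 6/4, conventionally abbreviated 6/4.

6/4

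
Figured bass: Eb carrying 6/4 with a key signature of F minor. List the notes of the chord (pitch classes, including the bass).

Eb, Ab, C

A fourth above Eb in this key is Ab.
A sixth above Eb in this key is C.
Together with the bass Eb, this spells Ab major in second inversion.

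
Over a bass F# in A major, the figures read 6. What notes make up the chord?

The written figures 6 are shorthand for 6/3: the 3 is implied.
A third above F# in this key is A.
A sixth above F# in this key is D.
Together with the bass F#, this spells D major in first inversion.

F#, A, D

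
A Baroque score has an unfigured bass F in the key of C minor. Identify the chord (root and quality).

F minor

An unfigured bass indicates a triad in root position.
In root position the bass is the root, so the root is F.
The chord tones are F, Ab, C, giving F minor.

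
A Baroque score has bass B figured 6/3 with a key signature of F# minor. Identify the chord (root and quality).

G# diminished

The figures 6/3 indicate a triad in first inversion.
In first inversion the root lies a sixth above the bass: a sixth above B in F# minor is G#.
The chord tones are B, D, G#, giving G# diminished.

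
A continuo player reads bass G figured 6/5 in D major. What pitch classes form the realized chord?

G, B, D, E

The written figures 6/5 are shorthand for 6/5/3: the 3 is implied.
A third above G in this key is B.
A fifth above G in this key is D.
A sixth above G in this key is E.
Together with the bass G, this spells E minor seventh in first inversion.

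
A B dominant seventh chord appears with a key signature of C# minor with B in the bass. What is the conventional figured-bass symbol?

7

B is the root of B dominant seventh, so the chord is in root position.
A seventh chord in root position is figured 7/5/3, conventionally abbreviated 7.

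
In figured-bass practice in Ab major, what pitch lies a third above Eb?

G

Counting 2 letter steps above Eb lands on G; in Ab major, that letter is G.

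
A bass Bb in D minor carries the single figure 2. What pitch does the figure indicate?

Counting 1 letter step above Bb lands on C; in D minor, that letter is C.

C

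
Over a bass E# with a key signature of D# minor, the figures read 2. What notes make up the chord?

E#, F#, A#, C#

The written figures 2 are shorthand for 6/4/2: the 6/4 are implied.
A second above E# in this key is F#.
A fourth above E# in this key is A#.
A sixth above E# in this key is C#.
Together with the bass E#, this spells F# major seventh in third inversion.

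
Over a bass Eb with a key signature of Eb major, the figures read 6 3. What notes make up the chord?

Eb, G, C

A third above Eb in this key is G.
A sixth above Eb in this key is C.
Together with the bass Eb, this spells C minor in first inversion.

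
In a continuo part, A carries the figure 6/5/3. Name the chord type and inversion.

seventh chord, first inversion

Intervals of 6/5/3 above the bass form a seventh chord; the bass is the third, so this is first inversion.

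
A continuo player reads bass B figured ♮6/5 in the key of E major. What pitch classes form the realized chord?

B, D#, F#, G

The written figures ♮6/5 are shorthand for 6/5/3: the 3 is implied.
A third above B in this key is D#.
A fifth above B in this key is F#.
A sixth above B in this key is G#, made natural (G) by the ♮ figure.
Together with the bass B, this spells G augmented major seventh in first inversion.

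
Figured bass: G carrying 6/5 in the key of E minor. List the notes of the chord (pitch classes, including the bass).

G, B, D, E

The written figures 6/5 are shorthand for 6/5/3: the 3 is implied.
A third above G in this key is B.
A fifth above G in this key is D.
A sixth above G in this key is E.
Together with the bass G, this spells E minor seventh in first inversion.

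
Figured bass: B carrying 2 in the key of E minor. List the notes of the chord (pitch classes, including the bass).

B, C, E, G

The written figures 2 are shorthand for 6/4/2: the 6/4 are implied.
A second above B in this key is C.
A fourth above B in this key is E.
A sixth above B in this key is G.
Together with the bass B, this spells C major seventh in third inversion.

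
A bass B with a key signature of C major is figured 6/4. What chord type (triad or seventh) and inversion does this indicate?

Intervals of 6/4 above the bass form a triad; the bass is the fifth, so this is second inversion.

triad, second inversion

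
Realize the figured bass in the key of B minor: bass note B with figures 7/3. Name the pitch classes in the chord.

The written figures 7/3 are shorthand for 7/5/3: the 5 is implied.
A third above B in this key is D.
A fifth above B in this key is F#.
A seventh above B in this key is A.
Together with the bass B, this spells B minor seventh in root position.

B, D, F#, A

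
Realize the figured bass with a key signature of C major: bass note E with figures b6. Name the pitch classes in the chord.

E, G, Cb

The written figures b6 are shorthand for 6/3: the 3 is implied.
A third above E in this key is G.
A sixth above E in this key is C, lowered to Cb by the flat.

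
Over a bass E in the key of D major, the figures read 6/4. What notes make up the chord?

E, A, C#

A fourth above E in this key is A.
A sixth above E in this key is C#.
Together with the bass E, this spells A major in second inversion.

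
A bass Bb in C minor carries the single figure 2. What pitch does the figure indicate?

Counting 1 letter step above Bb lands on C; in C minor, that letter is C.

C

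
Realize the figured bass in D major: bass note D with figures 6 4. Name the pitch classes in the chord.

D, G, B

A fourth above D in this key is G.
A sixth above D in this key is B.
Together with the bass D, this spells G major in second inversion.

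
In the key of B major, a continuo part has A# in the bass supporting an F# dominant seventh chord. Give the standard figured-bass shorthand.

A# is the third of F# dominant seventh, so the chord is in first inversion.
A seventh chord in first inversion is figured 6/5/3, conventionally abbreviated 6/5.

6/5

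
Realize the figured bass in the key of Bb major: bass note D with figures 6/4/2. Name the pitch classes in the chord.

D, Eb, G, Bb

A second above D in this key is Eb.
A fourth above D in this key is G.
A sixth above D in this key is Bb.
Together with the bass D, this spells Eb major seventh in third inversion.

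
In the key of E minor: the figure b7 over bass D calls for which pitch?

Counting 6 letter steps above D lands on C; in E minor, that letter is C.
The b7 figure lowers it a semitone, giving Cb.

Cb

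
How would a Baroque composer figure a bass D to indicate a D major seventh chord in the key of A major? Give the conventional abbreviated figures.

D is the root of D major seventh, so the chord is in root position.
A seventh chord in root position is figured 7/5/3, conventionally abbreviated 7.

7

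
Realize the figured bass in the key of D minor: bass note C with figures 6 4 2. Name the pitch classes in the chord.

C, D, F, A

A second above C in this key is D.
A fourth above C in this key is F.
A sixth above C in this key is A.
Together with the bass C, this spells D minor seventh in third inversion.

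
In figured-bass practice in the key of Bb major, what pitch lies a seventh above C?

Bb

Counting 6 letter steps above C lands on B; in Bb major, that letter is Bb.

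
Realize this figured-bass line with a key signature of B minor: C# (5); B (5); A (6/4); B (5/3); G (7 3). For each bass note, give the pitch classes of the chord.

C#, E, G | B, D, F# | A, D, F# | B, D, F# | G, B, D, F#

C# (5/3): C#, E, G.
B (5/3): B, D, F#.
A (6/4): A, D, F#.
B (5/3): B, D, F#.
G (7/5/3): G, B, D, F#.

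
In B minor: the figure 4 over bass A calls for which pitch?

Counting 3 letter steps above A lands on D; in B minor, that letter is D.

D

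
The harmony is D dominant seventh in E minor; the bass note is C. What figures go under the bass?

4/2

C is the seventh of D dominant seventh, so the chord is in third inversion.
A seventh chord in third inversion is figured 6/4/2, conventionally abbreviated 4/2.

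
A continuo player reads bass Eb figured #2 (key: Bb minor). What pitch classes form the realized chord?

The written figures #2 are shorthand for 6/4/2: the 6/4 are implied.
A second above Eb in this key is F, raised to F# by the sharp.
A fourth above Eb in this key is Ab.
A sixth above Eb in this key is C.

Eb, F#, Ab, C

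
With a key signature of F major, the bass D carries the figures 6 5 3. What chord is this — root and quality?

The figures 6 5 3 indicate a seventh chord in first inversion.
In first inversion the root lies a sixth above the bass: a sixth above D in F major is Bb.
The chord tones are D, F, A, Bb, giving Bb major seventh.

Bb major seventh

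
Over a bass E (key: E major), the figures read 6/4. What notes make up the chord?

A fourth above E in this key is A.
A sixth above E in this key is C#.
Together with the bass E, this spells A major in second inversion.

E, A, C#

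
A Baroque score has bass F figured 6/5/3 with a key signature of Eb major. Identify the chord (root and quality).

The figures 6/5/3 indicate a seventh chord in first inversion.
In first inversion the root lies a sixth above the bass: a sixth above F in Eb major is D.
The chord tones are F, Ab, C, D, giving D half-diminished seventh.

D half-diminished seventh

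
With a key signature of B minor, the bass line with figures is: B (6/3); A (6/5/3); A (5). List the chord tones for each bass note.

B (6/3): B, D, G.
A (6/5/3): A, C#, E, F#.
A (5/3): A, C#, E.

B, D, G | A, C#, E, F# | A, C#, E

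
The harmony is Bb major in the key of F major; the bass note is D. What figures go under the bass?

D is the third of Bb major, so the chord is in first inversion.
A triad in first inversion is figured 6/3, conventionally abbreviated 6.

6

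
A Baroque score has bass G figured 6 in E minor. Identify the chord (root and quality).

The figures 6 indicate a triad in first inversion.
In first inversion the root lies a sixth above the bass: a sixth above G in E minor is E.
The chord tones are G, B, E, giving E minor.

E minor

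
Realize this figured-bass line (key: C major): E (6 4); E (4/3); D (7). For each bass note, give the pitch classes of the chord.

E (6/4): E, A, C.
E (6/4/3): E, G, A, C.
D (7/5/3): D, F, A, C.

E, A, C | E, G, A, C | D, F, A, C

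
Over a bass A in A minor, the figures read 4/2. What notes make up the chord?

The written figures 4/2 are shorthand for 6/4/2: the 6 is implied.
A second above A in this key is B.
A fourth above A in this key is D.
A sixth above A in this key is F.
Together with the bass A, this spells B half-diminished seventh in third inversion.

A, B, D, F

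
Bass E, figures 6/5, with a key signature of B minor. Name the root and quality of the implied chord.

C# half-diminished seventh

The figures 6/5 indicate a seventh chord in first inversion.
In first inversion the root lies a sixth above the bass: a sixth above E in B minor is C#.
The chord tones are E, G, B, C#, giving C# half-diminished seventh.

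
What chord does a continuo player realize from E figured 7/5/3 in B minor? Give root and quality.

The figures 7/5/3 indicate a seventh chord in root position.
In root position the bass is the root, so the root is E.
The chord tones are E, G, B, D, giving E minor seventh.

E minor seventh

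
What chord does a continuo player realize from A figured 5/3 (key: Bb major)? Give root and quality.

The figures 5/3 indicate a triad in root position.
In root position the bass is the root, so the root is A.
The chord tones are A, C, Eb, giving A diminished.

A diminished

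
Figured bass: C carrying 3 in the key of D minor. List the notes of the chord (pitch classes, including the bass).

C, E, G

The written figures 3 are shorthand for 5/3: the 5 is implied.
A third above C in this key is E.
A fifth above C in this key is G.
Together with the bass C, this spells C major in root position.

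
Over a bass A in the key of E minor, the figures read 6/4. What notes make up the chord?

A, D, F#

A fourth above A in this key is D.
A sixth above A in this key is F#.
Together with the bass A, this spells D major in second inversion.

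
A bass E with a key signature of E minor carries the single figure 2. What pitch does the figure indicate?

F#

Counting 1 letter step above E lands on F; in E minor, that letter is F#.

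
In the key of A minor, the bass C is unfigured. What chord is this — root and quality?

An unfigured bass indicates a triad in root position.
In root position the bass is the root, so the root is C.
The chord tones are C, E, G, giving C major.

C major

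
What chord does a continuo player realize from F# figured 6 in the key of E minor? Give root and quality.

The figures 6 indicate a triad in first inversion.
In first inversion the root lies a sixth above the bass: a sixth above F# in E minor is D.
The chord tones are F#, A, D, giving D major.

D major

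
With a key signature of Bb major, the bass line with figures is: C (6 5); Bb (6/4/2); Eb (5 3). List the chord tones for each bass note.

C, Eb, G, A | Bb, C, Eb, G | Eb, G, Bb

C (6/5/3): C, Eb, G, A.
Bb (6/4/2): Bb, C, Eb, G.
Eb (5/3): Eb, G, Bb.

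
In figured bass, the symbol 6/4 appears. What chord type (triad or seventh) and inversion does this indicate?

Intervals of 6/4 above the bass form a triad; the bass is the fifth, so this is second inversion.

triad, second inversion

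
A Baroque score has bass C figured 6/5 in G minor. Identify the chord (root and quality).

A half-diminished seventh

The figures 6/5 indicate a seventh chord in first inversion.
In first inversion the root lies a sixth above the bass: a sixth above C in G minor is A.
The chord tones are C, Eb, G, A, giving A half-diminished seventh.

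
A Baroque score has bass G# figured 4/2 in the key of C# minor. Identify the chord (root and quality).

A major seventh

The figures 4/2 indicate a seventh chord in third inversion.
In third inversion the root lies a second above the bass: a second above G# in C# minor is A.
The chord tones are G#, A, C#, E, giving A major seventh.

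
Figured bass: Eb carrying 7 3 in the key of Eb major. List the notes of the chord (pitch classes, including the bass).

Eb, G, Bb, D

The written figures 7 3 are shorthand for 7/5/3: the 5 is implied.
A third above Eb in this key is G.
A fifth above Eb in this key is Bb.
A seventh above Eb in this key is D.
Together with the bass Eb, this spells Eb major seventh in root position.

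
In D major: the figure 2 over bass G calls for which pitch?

A

Counting 1 letter step above G lands on A; in D major, that letter is A.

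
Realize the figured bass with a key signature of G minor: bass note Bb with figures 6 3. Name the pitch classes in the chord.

A third above Bb in this key is D.
A sixth above Bb in this key is G.
Together with the bass Bb, this spells G minor in first inversion.

Bb, D, G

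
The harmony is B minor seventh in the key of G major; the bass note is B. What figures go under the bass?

B is the root of B minor seventh, so the chord is in root position.
A seventh chord in root position is figured 7/5/3, conventionally abbreviated 7.

7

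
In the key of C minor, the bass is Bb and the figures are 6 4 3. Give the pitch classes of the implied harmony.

A third above Bb in this key is D.
A fourth above Bb in this key is Eb.
A sixth above Bb in this key is G.
Together with the bass Bb, this spells Eb major seventh in second inversion.

Bb, D, Eb, G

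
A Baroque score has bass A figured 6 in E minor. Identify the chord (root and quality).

F# diminished

The figures 6 indicate a triad in first inversion.
In first inversion the root lies a sixth above the bass: a sixth above A in E minor is F#.
The chord tones are A, C, F#, giving F# diminished.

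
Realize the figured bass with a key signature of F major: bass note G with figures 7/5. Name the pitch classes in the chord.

G, Bb, D, F

The written figures 7/5 are shorthand for 7/5/3: the 3 is implied.
A third above G in this key is Bb.
A fifth above G in this key is D.
A seventh above G in this key is F.
Together with the bass G, this spells G minor seventh in root position.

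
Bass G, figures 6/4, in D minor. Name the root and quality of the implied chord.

The figures 6/4 indicate a triad in second inversion.
In second inversion the root lies a fourth above the bass: a fourth above G in D minor is C.
The chord tones are G, C, E, giving C major.

C major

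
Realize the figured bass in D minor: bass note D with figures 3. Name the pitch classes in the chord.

The written figures 3 are shorthand for 5/3: the 5 is implied.
A third above D in this key is F.
A fifth above D in this key is A.
Together with the bass D, this spells D minor in root position.

D, F, A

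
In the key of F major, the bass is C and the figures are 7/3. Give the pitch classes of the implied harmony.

The written figures 7/3 are shorthand for 7/5/3: the 5 is implied.
A third above C in this key is E.
A fifth above C in this key is G.
A seventh above C in this key is Bb.
Together with the bass C, this spells C dominant seventh in root position.

C, E, G, Bb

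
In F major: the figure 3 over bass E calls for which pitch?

Counting 2 letter steps above E lands on G; in F major, that letter is G.

G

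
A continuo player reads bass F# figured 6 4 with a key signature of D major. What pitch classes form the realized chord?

A fourth above F# in this key is B.
A sixth above F# in this key is D.
Together with the bass F#, this spells B minor in second inversion.

F#, B, D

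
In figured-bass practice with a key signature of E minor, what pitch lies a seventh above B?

A

Counting 6 letter steps above B lands on A; in E minor, that letter is A.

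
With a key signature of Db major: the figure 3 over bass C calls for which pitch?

Eb

Counting 2 letter steps above C lands on E; in Db major, that letter is Eb.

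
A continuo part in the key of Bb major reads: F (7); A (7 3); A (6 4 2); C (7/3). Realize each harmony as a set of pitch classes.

F (7/5/3): F, A, C, Eb.
A (7/5/3): A, C, Eb, G.
A (6/4/2): A, Bb, D, F.
C (7/5/3): C, Eb, G, Bb.

F, A, C, Eb | A, C, Eb, G | A, Bb, D, F | C, Eb, G, Bb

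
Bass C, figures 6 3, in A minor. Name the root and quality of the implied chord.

The figures 6 3 indicate a triad in first inversion.
In first inversion the root lies a sixth above the bass: a sixth above C in A minor is A.
The chord tones are C, E, A, giving A minor.

A minor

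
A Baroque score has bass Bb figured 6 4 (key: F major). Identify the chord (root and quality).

E diminished

The figures 6 4 indicate a triad in second inversion.
In second inversion the root lies a fourth above the bass: a fourth above Bb in F major is E.
The chord tones are Bb, E, G, giving E diminished.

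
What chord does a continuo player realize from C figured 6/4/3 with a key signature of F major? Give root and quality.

The figures 6/4/3 indicate a seventh chord in second inversion.
In second inversion the root lies a fourth above the bass: a fourth above C in F major is F.
The chord tones are C, E, F, A, giving F major seventh.

F major seventh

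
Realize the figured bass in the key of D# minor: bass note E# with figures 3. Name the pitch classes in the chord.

E#, G#, B

The written figures 3 are shorthand for 5/3: the 5 is implied.
A third above E# in this key is G#.
A fifth above E# in this key is B.
Together with the bass E#, this spells E# diminished in root position.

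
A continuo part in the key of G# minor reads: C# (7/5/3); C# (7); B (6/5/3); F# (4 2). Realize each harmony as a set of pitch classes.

C# (7/5/3): C#, E, G#, B.
C# (7/5/3): C#, E, G#, B.
B (6/5/3): B, D#, F#, G#.
F# (6/4/2): F#, G#, B, D#.

C#, E, G#, B | C#, E, G#, B | B, D#, F#, G# | F#, G#, B, D#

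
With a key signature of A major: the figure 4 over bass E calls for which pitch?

A

Counting 3 letter steps above E lands on A; in A major, that letter is A.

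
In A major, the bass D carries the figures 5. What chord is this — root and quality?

The figures 5 indicate a triad in root position.
In root position the bass is the root, so the root is D.
The chord tones are D, F#, A, giving D major.

D major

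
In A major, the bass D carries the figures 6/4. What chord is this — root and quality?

The figures 6/4 indicate a triad in second inversion.
In second inversion the root lies a fourth above the bass: a fourth above D in A major is G#.
The chord tones are D, G#, B, giving G# diminished.

G# diminished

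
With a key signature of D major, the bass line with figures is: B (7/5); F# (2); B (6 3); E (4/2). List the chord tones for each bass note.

B, D, F#, A | F#, G, B, D | B, D, G | E, F#, A, C#

B (7/5/3): B, D, F#, A.
F# (6/4/2): F#, G, B, D.
B (6/3): B, D, G.
E (6/4/2): E, F#, A, C#.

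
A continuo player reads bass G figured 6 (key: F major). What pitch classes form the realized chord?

G, Bb, E

The written figures 6 are shorthand for 6/3: the 3 is implied.
A third above G in this key is Bb.
A sixth above G in this key is E.
Together with the bass G, this spells E diminished in first inversion.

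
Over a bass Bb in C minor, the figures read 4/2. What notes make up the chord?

The written figures 4/2 are shorthand for 6/4/2: the 6 is implied.
A second above Bb in this key is C.
A fourth above Bb in this key is Eb.
A sixth above Bb in this key is G.
Together with the bass Bb, this spells C minor seventh in third inversion.

Bb, C, Eb, G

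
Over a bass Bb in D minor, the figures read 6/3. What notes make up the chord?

Bb, D, G

A third above Bb in this key is D.
A sixth above Bb in this key is G.
Together with the bass Bb, this spells G minor in first inversion.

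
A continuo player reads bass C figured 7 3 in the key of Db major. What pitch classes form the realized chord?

C, Eb, Gb, Bb

The written figures 7 3 are shorthand for 7/5/3: the 5 is implied.
A third above C in this key is Eb.
A fifth above C in this key is Gb.
A seventh above C in this key is Bb.
Together with the bass C, this spells C half-diminished seventh in root position.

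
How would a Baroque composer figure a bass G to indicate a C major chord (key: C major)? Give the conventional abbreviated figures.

6/4

G is the fifth of C major, so the chord is in second inversion.
A triad in second inversion is figured 6/4, conventionally abbreviated 6/4.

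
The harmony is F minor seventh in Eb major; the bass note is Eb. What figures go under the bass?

Eb is the seventh of F minor seventh, so the chord is in third inversion.
A seventh chord in third inversion is figured 6/4/2, conventionally abbreviated 4/2.

4/2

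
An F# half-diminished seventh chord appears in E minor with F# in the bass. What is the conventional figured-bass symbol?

7

F# is the root of F# half-diminished seventh, so the chord is in root position.
A seventh chord in root position is figured 7/5/3, conventionally abbreviated 7.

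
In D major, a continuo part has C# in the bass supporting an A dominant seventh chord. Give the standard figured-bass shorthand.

6/5

C# is the third of A dominant seventh, so the chord is in first inversion.
A seventh chord in first inversion is figured 6/5/3, conventionally abbreviated 6/5.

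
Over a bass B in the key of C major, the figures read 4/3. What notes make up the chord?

B, D, E, G

The written figures 4/3 are shorthand for 6/4/3: the 6 is implied.
A third above B in this key is D.
A fourth above B in this key is E.
A sixth above B in this key is G.
Together with the bass B, this spells E minor seventh in second inversion.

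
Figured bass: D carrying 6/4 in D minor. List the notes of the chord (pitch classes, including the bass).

A fourth above D in this key is G.
A sixth above D in this key is Bb.
Together with the bass D, this spells G minor in second inversion.

D, G, Bb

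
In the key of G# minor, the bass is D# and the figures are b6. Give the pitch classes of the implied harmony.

D#, F#, Bb

The written figures b6 are shorthand for 6/3: the 3 is implied.
A third above D# in this key is F#.
A sixth above D# in this key is B, lowered to Bb by the flat.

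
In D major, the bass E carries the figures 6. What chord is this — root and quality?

The figures 6 indicate a triad in first inversion.
In first inversion the root lies a sixth above the bass: a sixth above E in D major is C#.
The chord tones are E, G, C#, giving C# diminished.

C# diminished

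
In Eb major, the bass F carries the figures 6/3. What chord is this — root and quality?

D diminished

The figures 6/3 indicate a triad in first inversion.
In first inversion the root lies a sixth above the bass: a sixth above F in Eb major is D.
The chord tones are F, Ab, D, giving D diminished.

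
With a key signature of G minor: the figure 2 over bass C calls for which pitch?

Counting 1 letter step above C lands on D; in G minor, that letter is D.

D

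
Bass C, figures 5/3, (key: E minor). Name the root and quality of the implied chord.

The figures 5/3 indicate a triad in root position.
In root position the bass is the root, so the root is C.
The chord tones are C, E, G, giving C major.

C major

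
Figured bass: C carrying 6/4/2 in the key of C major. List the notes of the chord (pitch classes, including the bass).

C, D, F, A

A second above C in this key is D.
A fourth above C in this key is F.
A sixth above C in this key is A.
Together with the bass C, this spells D minor seventh in third inversion.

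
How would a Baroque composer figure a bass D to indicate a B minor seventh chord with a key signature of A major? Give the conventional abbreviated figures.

D is the third of B minor seventh, so the chord is in first inversion.
A seventh chord in first inversion is figured 6/5/3, conventionally abbreviated 6/5.

6/5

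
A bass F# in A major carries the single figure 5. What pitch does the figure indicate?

Counting 4 letter steps above F# lands on C; in A major, that letter is C#.

C#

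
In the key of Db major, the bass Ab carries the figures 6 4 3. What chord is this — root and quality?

The figures 6 4 3 indicate a seventh chord in second inversion.
In second inversion the root lies a fourth above the bass: a fourth above Ab in Db major is Db.
The chord tones are Ab, C, Db, F, giving Db major seventh.

Db major seventh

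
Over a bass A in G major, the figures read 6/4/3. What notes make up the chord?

A third above A in this key is C.
A fourth above A in this key is D.
A sixth above A in this key is F#.
Together with the bass A, this spells D dominant seventh in second inversion.

A, C, D, F#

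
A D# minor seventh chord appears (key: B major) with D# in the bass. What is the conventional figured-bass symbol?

D# is the root of D# minor seventh, so the chord is in root position.
A seventh chord in root position is figured 7/5/3, conventionally abbreviated 7.

7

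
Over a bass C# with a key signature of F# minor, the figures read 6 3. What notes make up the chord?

C#, E, A

A third above C# in this key is E.
A sixth above C# in this key is A.
Together with the bass C#, this spells A major in first inversion.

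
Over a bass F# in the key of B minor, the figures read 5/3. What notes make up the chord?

A third above F# in this key is A.
A fifth above F# in this key is C#.
Together with the bass F#, this spells F# minor in root position.

F#, A, C#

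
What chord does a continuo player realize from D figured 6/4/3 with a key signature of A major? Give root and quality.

The figures 6/4/3 indicate a seventh chord in second inversion.
In second inversion the root lies a fourth above the bass: a fourth above D in A major is G#.
The chord tones are D, F#, G#, B, giving G# half-diminished seventh.

G# half-diminished seventh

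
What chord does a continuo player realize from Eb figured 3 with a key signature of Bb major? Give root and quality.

The figures 3 indicate a triad in root position.
In root position the bass is the root, so the root is Eb.
The chord tones are Eb, G, Bb, giving Eb major.

Eb major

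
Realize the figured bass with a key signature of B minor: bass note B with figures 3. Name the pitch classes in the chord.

B, D, F#

The written figures 3 are shorthand for 5/3: the 5 is implied.
A third above B in this key is D.
A fifth above B in this key is F#.
Together with the bass B, this spells B minor in root position.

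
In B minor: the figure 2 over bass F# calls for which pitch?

Counting 1 letter step above F# lands on G; in B minor, that letter is G.

G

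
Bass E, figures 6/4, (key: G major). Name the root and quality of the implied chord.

A minor

The figures 6/4 indicate a triad in second inversion.
In second inversion the root lies a fourth above the bass: a fourth above E in G major is A.
The chord tones are E, A, C, giving A minor.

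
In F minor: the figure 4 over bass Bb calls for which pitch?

Counting 3 letter steps above Bb lands on E; in F minor, that letter is Eb.

Eb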